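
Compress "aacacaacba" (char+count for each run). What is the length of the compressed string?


Input: aacacaacba
Runs:
  'a' x 2 => "a2"
  'c' x 1 => "c1"
  'a' x 1 => "a1"
  'c' x 1 => "c1"
  'a' x 2 => "a2"
  'c' x 1 => "c1"
  'b' x 1 => "b1"
  'a' x 1 => "a1"
Compressed: "a2c1a1c1a2c1b1a1"
Compressed length: 16

16


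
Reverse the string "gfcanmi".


Input: gfcanmi
Reading characters right to left:
  Position 6: 'i'
  Position 5: 'm'
  Position 4: 'n'
  Position 3: 'a'
  Position 2: 'c'
  Position 1: 'f'
  Position 0: 'g'
Reversed: imnacfg

imnacfg


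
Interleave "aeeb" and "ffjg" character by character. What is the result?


Interleaving "aeeb" and "ffjg":
  Position 0: 'a' from first, 'f' from second => "af"
  Position 1: 'e' from first, 'f' from second => "ef"
  Position 2: 'e' from first, 'j' from second => "ej"
  Position 3: 'b' from first, 'g' from second => "bg"
Result: afefejbg

afefejbg


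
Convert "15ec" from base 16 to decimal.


Input: "15ec" in base 16
Positional expansion:
  Digit '1' (value 1) x 16^3 = 4096
  Digit '5' (value 5) x 16^2 = 1280
  Digit 'e' (value 14) x 16^1 = 224
  Digit 'c' (value 12) x 16^0 = 12
Sum = 5612

5612


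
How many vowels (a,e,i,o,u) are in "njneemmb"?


Input: njneemmb
Checking each character:
  'n' at position 0: consonant
  'j' at position 1: consonant
  'n' at position 2: consonant
  'e' at position 3: vowel (running total: 1)
  'e' at position 4: vowel (running total: 2)
  'm' at position 5: consonant
  'm' at position 6: consonant
  'b' at position 7: consonant
Total vowels: 2

2


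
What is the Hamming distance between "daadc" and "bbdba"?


Comparing "daadc" and "bbdba" position by position:
  Position 0: 'd' vs 'b' => differ
  Position 1: 'a' vs 'b' => differ
  Position 2: 'a' vs 'd' => differ
  Position 3: 'd' vs 'b' => differ
  Position 4: 'c' vs 'a' => differ
Total differences (Hamming distance): 5

5


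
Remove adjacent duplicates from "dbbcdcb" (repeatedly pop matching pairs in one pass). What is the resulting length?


Input: dbbcdcb
Stack-based adjacent duplicate removal:
  Read 'd': push. Stack: d
  Read 'b': push. Stack: db
  Read 'b': matches stack top 'b' => pop. Stack: d
  Read 'c': push. Stack: dc
  Read 'd': push. Stack: dcd
  Read 'c': push. Stack: dcdc
  Read 'b': push. Stack: dcdcb
Final stack: "dcdcb" (length 5)

5


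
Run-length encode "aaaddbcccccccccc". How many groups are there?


Input: aaaddbcccccccccc
Scanning for consecutive runs:
  Group 1: 'a' x 3 (positions 0-2)
  Group 2: 'd' x 2 (positions 3-4)
  Group 3: 'b' x 1 (positions 5-5)
  Group 4: 'c' x 10 (positions 6-15)
Total groups: 4

4


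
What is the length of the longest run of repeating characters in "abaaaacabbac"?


Input: "abaaaacabbac"
Scanning for longest run:
  Position 1 ('b'): new char, reset run to 1
  Position 2 ('a'): new char, reset run to 1
  Position 3 ('a'): continues run of 'a', length=2
  Position 4 ('a'): continues run of 'a', length=3
  Position 5 ('a'): continues run of 'a', length=4
  Position 6 ('c'): new char, reset run to 1
  Position 7 ('a'): new char, reset run to 1
  Position 8 ('b'): new char, reset run to 1
  Position 9 ('b'): continues run of 'b', length=2
  Position 10 ('a'): new char, reset run to 1
  Position 11 ('c'): new char, reset run to 1
Longest run: 'a' with length 4

4


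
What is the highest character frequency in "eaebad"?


Input: eaebad
Character counts:
  'a': 2
  'b': 1
  'd': 1
  'e': 2
Maximum frequency: 2

2


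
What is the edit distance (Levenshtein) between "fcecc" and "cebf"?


Computing edit distance: "fcecc" -> "cebf"
DP table:
           c    e    b    f
      0    1    2    3    4
  f   1    1    2    3    3
  c   2    1    2    3    4
  e   3    2    1    2    3
  c   4    3    2    2    3
  c   5    4    3    3    3
Edit distance = dp[5][4] = 3

3


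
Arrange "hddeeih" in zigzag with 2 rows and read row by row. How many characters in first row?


Zigzag "hddeeih" into 2 rows:
Placing characters:
  'h' => row 0
  'd' => row 1
  'd' => row 0
  'e' => row 1
  'e' => row 0
  'i' => row 1
  'h' => row 0
Rows:
  Row 0: "hdeh"
  Row 1: "dei"
First row length: 4

4


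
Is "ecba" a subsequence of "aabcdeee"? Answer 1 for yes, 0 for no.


Check if "ecba" is a subsequence of "aabcdeee"
Greedy scan:
  Position 0 ('a'): no match needed
  Position 1 ('a'): no match needed
  Position 2 ('b'): no match needed
  Position 3 ('c'): no match needed
  Position 4 ('d'): no match needed
  Position 5 ('e'): matches sub[0] = 'e'
  Position 6 ('e'): no match needed
  Position 7 ('e'): no match needed
Only matched 1/4 characters => not a subsequence

0


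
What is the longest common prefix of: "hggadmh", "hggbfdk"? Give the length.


Words: hggadmh, hggbfdk
  Position 0: all 'h' => match
  Position 1: all 'g' => match
  Position 2: all 'g' => match
  Position 3: ('a', 'b') => mismatch, stop
LCP = "hgg" (length 3)

3


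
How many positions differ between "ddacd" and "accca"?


Comparing "ddacd" and "accca" position by position:
  Position 0: 'd' vs 'a' => DIFFER
  Position 1: 'd' vs 'c' => DIFFER
  Position 2: 'a' vs 'c' => DIFFER
  Position 3: 'c' vs 'c' => same
  Position 4: 'd' vs 'a' => DIFFER
Positions that differ: 4

4


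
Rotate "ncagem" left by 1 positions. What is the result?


Input: "ncagem", rotate left by 1
First 1 characters: "n"
Remaining characters: "cagem"
Concatenate remaining + first: "cagem" + "n" = "cagemn"

cagemn


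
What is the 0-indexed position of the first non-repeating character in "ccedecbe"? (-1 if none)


Input: ccedecbe
Character frequencies:
  'b': 1
  'c': 3
  'd': 1
  'e': 3
Scanning left to right for freq == 1:
  Position 0 ('c'): freq=3, skip
  Position 1 ('c'): freq=3, skip
  Position 2 ('e'): freq=3, skip
  Position 3 ('d'): unique! => answer = 3

3


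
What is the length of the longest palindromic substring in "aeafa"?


Input: "aeafa"
Checking substrings for palindromes:
  [0:3] "aea" (len 3) => palindrome
  [2:5] "afa" (len 3) => palindrome
Longest palindromic substring: "aea" with length 3

3


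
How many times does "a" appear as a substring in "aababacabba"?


Searching for "a" in "aababacabba"
Scanning each position:
  Position 0: "a" => MATCH
  Position 1: "a" => MATCH
  Position 2: "b" => no
  Position 3: "a" => MATCH
  Position 4: "b" => no
  Position 5: "a" => MATCH
  Position 6: "c" => no
  Position 7: "a" => MATCH
  Position 8: "b" => no
  Position 9: "b" => no
  Position 10: "a" => MATCH
Total occurrences: 6

6


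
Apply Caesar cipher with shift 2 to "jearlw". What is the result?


Caesar cipher: shift "jearlw" by 2
  'j' (pos 9) + 2 = pos 11 = 'l'
  'e' (pos 4) + 2 = pos 6 = 'g'
  'a' (pos 0) + 2 = pos 2 = 'c'
  'r' (pos 17) + 2 = pos 19 = 't'
  'l' (pos 11) + 2 = pos 13 = 'n'
  'w' (pos 22) + 2 = pos 24 = 'y'
Result: lgctny

lgctny


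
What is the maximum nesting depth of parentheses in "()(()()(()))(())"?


Input: "()(()()(()))(())"
Tracking depth:
  Position 0 '(': depth becomes 1
  Position 1 ')': depth becomes 0
  Position 2 '(': depth becomes 1
  Position 3 '(': depth becomes 2
  Position 4 ')': depth becomes 1
  Position 5 '(': depth becomes 2
  Position 6 ')': depth becomes 1
  Position 7 '(': depth becomes 2
  Position 8 '(': depth becomes 3
  Position 9 ')': depth becomes 2
  Position 10 ')': depth becomes 1
  Position 11 ')': depth becomes 0
  Position 12 '(': depth becomes 1
  Position 13 '(': depth becomes 2
  Position 14 ')': depth becomes 1
  Position 15 ')': depth becomes 0
Maximum depth reached: 3

3


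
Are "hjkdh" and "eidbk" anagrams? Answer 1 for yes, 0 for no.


Strings: "hjkdh", "eidbk"
Sorted first:  dhhjk
Sorted second: bdeik
Differ at position 0: 'd' vs 'b' => not anagrams

0


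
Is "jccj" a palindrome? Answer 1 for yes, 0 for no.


Input: jccj
Reversed: jccj
  Compare pos 0 ('j') with pos 3 ('j'): match
  Compare pos 1 ('c') with pos 2 ('c'): match
Result: palindrome

1


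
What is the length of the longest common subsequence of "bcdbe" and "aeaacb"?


LCS of "bcdbe" and "aeaacb"
DP table:
           a    e    a    a    c    b
      0    0    0    0    0    0    0
  b   0    0    0    0    0    0    1
  c   0    0    0    0    0    1    1
  d   0    0    0    0    0    1    1
  b   0    0    0    0    0    1    2
  e   0    0    1    1    1    1    2
LCS length = dp[5][6] = 2

2


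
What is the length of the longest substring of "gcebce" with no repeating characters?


Input: "gcebce"
Sliding window (track last position of each char):
  Position 0 ('g'): window [0,0] length 1 -- new best
  Position 1 ('c'): window [0,1] length 2 -- new best
  Position 2 ('e'): window [0,2] length 3 -- new best
  Position 3 ('b'): window [0,3] length 4 -- new best
  Position 4 ('c'): repeat (last at 1), move window start to 2
  Position 4 ('c'): window [2,4] length 3
  Position 5 ('e'): repeat (last at 2), move window start to 3
  Position 5 ('e'): window [3,5] length 3
Longest substring with no repeats: "gceb" with length 4

4


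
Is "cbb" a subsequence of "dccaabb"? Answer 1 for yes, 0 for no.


Check if "cbb" is a subsequence of "dccaabb"
Greedy scan:
  Position 0 ('d'): no match needed
  Position 1 ('c'): matches sub[0] = 'c'
  Position 2 ('c'): no match needed
  Position 3 ('a'): no match needed
  Position 4 ('a'): no match needed
  Position 5 ('b'): matches sub[1] = 'b'
  Position 6 ('b'): matches sub[2] = 'b'
All 3 characters matched => is a subsequence

1


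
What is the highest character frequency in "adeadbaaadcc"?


Input: adeadbaaadcc
Character counts:
  'a': 5
  'b': 1
  'c': 2
  'd': 3
  'e': 1
Maximum frequency: 5

5


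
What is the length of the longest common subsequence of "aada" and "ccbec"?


LCS of "aada" and "ccbec"
DP table:
           c    c    b    e    c
      0    0    0    0    0    0
  a   0    0    0    0    0    0
  a   0    0    0    0    0    0
  d   0    0    0    0    0    0
  a   0    0    0    0    0    0
LCS length = dp[4][5] = 0

0


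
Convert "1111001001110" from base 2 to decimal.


Input: "1111001001110" in base 2
Positional expansion:
  Digit '1' (value 1) x 2^12 = 4096
  Digit '1' (value 1) x 2^11 = 2048
  Digit '1' (value 1) x 2^10 = 1024
  Digit '1' (value 1) x 2^9 = 512
  Digit '0' (value 0) x 2^8 = 0
  Digit '0' (value 0) x 2^7 = 0
  Digit '1' (value 1) x 2^6 = 64
  Digit '0' (value 0) x 2^5 = 0
  Digit '0' (value 0) x 2^4 = 0
  Digit '1' (value 1) x 2^3 = 8
  Digit '1' (value 1) x 2^2 = 4
  Digit '1' (value 1) x 2^1 = 2
  Digit '0' (value 0) x 2^0 = 0
Sum = 7758

7758


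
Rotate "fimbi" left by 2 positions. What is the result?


Input: "fimbi", rotate left by 2
First 2 characters: "fi"
Remaining characters: "mbi"
Concatenate remaining + first: "mbi" + "fi" = "mbifi"

mbifi


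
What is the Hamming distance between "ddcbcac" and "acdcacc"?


Comparing "ddcbcac" and "acdcacc" position by position:
  Position 0: 'd' vs 'a' => differ
  Position 1: 'd' vs 'c' => differ
  Position 2: 'c' vs 'd' => differ
  Position 3: 'b' vs 'c' => differ
  Position 4: 'c' vs 'a' => differ
  Position 5: 'a' vs 'c' => differ
  Position 6: 'c' vs 'c' => same
Total differences (Hamming distance): 6

6


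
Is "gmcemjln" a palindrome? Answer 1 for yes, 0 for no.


Input: gmcemjln
Reversed: nljmecmg
  Compare pos 0 ('g') with pos 7 ('n'): MISMATCH
  Compare pos 1 ('m') with pos 6 ('l'): MISMATCH
  Compare pos 2 ('c') with pos 5 ('j'): MISMATCH
  Compare pos 3 ('e') with pos 4 ('m'): MISMATCH
Result: not a palindrome

0


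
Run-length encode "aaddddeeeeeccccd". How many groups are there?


Input: aaddddeeeeeccccd
Scanning for consecutive runs:
  Group 1: 'a' x 2 (positions 0-1)
  Group 2: 'd' x 4 (positions 2-5)
  Group 3: 'e' x 5 (positions 6-10)
  Group 4: 'c' x 4 (positions 11-14)
  Group 5: 'd' x 1 (positions 15-15)
Total groups: 5

5


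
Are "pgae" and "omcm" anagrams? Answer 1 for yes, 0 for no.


Strings: "pgae", "omcm"
Sorted first:  aegp
Sorted second: cmmo
Differ at position 0: 'a' vs 'c' => not anagrams

0


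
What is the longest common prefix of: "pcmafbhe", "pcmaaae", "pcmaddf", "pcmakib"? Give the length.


Words: pcmafbhe, pcmaaae, pcmaddf, pcmakib
  Position 0: all 'p' => match
  Position 1: all 'c' => match
  Position 2: all 'm' => match
  Position 3: all 'a' => match
  Position 4: ('f', 'a', 'd', 'k') => mismatch, stop
LCP = "pcma" (length 4)

4


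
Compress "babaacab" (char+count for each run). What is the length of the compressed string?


Input: babaacab
Runs:
  'b' x 1 => "b1"
  'a' x 1 => "a1"
  'b' x 1 => "b1"
  'a' x 2 => "a2"
  'c' x 1 => "c1"
  'a' x 1 => "a1"
  'b' x 1 => "b1"
Compressed: "b1a1b1a2c1a1b1"
Compressed length: 14

14


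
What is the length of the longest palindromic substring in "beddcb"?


Input: "beddcb"
Checking substrings for palindromes:
  [2:4] "dd" (len 2) => palindrome
Longest palindromic substring: "dd" with length 2

2


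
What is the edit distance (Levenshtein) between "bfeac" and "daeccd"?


Computing edit distance: "bfeac" -> "daeccd"
DP table:
           d    a    e    c    c    d
      0    1    2    3    4    5    6
  b   1    1    2    3    4    5    6
  f   2    2    2    3    4    5    6
  e   3    3    3    2    3    4    5
  a   4    4    3    3    3    4    5
  c   5    5    4    4    3    3    4
Edit distance = dp[5][6] = 4

4


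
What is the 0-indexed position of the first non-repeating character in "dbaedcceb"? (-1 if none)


Input: dbaedcceb
Character frequencies:
  'a': 1
  'b': 2
  'c': 2
  'd': 2
  'e': 2
Scanning left to right for freq == 1:
  Position 0 ('d'): freq=2, skip
  Position 1 ('b'): freq=2, skip
  Position 2 ('a'): unique! => answer = 2

2


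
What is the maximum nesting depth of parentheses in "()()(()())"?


Input: "()()(()())"
Tracking depth:
  Position 0 '(': depth becomes 1
  Position 1 ')': depth becomes 0
  Position 2 '(': depth becomes 1
  Position 3 ')': depth becomes 0
  Position 4 '(': depth becomes 1
  Position 5 '(': depth becomes 2
  Position 6 ')': depth becomes 1
  Position 7 '(': depth becomes 2
  Position 8 ')': depth becomes 1
  Position 9 ')': depth becomes 0
Maximum depth reached: 2

2


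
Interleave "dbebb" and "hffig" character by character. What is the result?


Interleaving "dbebb" and "hffig":
  Position 0: 'd' from first, 'h' from second => "dh"
  Position 1: 'b' from first, 'f' from second => "bf"
  Position 2: 'e' from first, 'f' from second => "ef"
  Position 3: 'b' from first, 'i' from second => "bi"
  Position 4: 'b' from first, 'g' from second => "bg"
Result: dhbfefbibg

dhbfefbibg


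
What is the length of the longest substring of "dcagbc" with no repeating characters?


Input: "dcagbc"
Sliding window (track last position of each char):
  Position 0 ('d'): window [0,0] length 1 -- new best
  Position 1 ('c'): window [0,1] length 2 -- new best
  Position 2 ('a'): window [0,2] length 3 -- new best
  Position 3 ('g'): window [0,3] length 4 -- new best
  Position 4 ('b'): window [0,4] length 5 -- new best
  Position 5 ('c'): repeat (last at 1), move window start to 2
  Position 5 ('c'): window [2,5] length 4
Longest substring with no repeats: "dcagb" with length 5

5


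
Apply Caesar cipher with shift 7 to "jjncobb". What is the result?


Caesar cipher: shift "jjncobb" by 7
  'j' (pos 9) + 7 = pos 16 = 'q'
  'j' (pos 9) + 7 = pos 16 = 'q'
  'n' (pos 13) + 7 = pos 20 = 'u'
  'c' (pos 2) + 7 = pos 9 = 'j'
  'o' (pos 14) + 7 = pos 21 = 'v'
  'b' (pos 1) + 7 = pos 8 = 'i'
  'b' (pos 1) + 7 = pos 8 = 'i'
Result: qqujvii

qqujvii


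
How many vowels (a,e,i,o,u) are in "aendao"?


Input: aendao
Checking each character:
  'a' at position 0: vowel (running total: 1)
  'e' at position 1: vowel (running total: 2)
  'n' at position 2: consonant
  'd' at position 3: consonant
  'a' at position 4: vowel (running total: 3)
  'o' at position 5: vowel (running total: 4)
Total vowels: 4

4


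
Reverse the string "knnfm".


Input: knnfm
Reading characters right to left:
  Position 4: 'm'
  Position 3: 'f'
  Position 2: 'n'
  Position 1: 'n'
  Position 0: 'k'
Reversed: mfnnk

mfnnk


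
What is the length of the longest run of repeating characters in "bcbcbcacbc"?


Input: "bcbcbcacbc"
Scanning for longest run:
  Position 1 ('c'): new char, reset run to 1
  Position 2 ('b'): new char, reset run to 1
  Position 3 ('c'): new char, reset run to 1
  Position 4 ('b'): new char, reset run to 1
  Position 5 ('c'): new char, reset run to 1
  Position 6 ('a'): new char, reset run to 1
  Position 7 ('c'): new char, reset run to 1
  Position 8 ('b'): new char, reset run to 1
  Position 9 ('c'): new char, reset run to 1
Longest run: 'b' with length 1

1


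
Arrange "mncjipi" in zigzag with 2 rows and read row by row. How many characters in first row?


Zigzag "mncjipi" into 2 rows:
Placing characters:
  'm' => row 0
  'n' => row 1
  'c' => row 0
  'j' => row 1
  'i' => row 0
  'p' => row 1
  'i' => row 0
Rows:
  Row 0: "mcii"
  Row 1: "njp"
First row length: 4

4


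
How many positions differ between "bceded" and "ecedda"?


Comparing "bceded" and "ecedda" position by position:
  Position 0: 'b' vs 'e' => DIFFER
  Position 1: 'c' vs 'c' => same
  Position 2: 'e' vs 'e' => same
  Position 3: 'd' vs 'd' => same
  Position 4: 'e' vs 'd' => DIFFER
  Position 5: 'd' vs 'a' => DIFFER
Positions that differ: 3

3


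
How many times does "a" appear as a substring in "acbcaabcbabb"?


Searching for "a" in "acbcaabcbabb"
Scanning each position:
  Position 0: "a" => MATCH
  Position 1: "c" => no
  Position 2: "b" => no
  Position 3: "c" => no
  Position 4: "a" => MATCH
  Position 5: "a" => MATCH
  Position 6: "b" => no
  Position 7: "c" => no
  Position 8: "b" => no
  Position 9: "a" => MATCH
  Position 10: "b" => no
  Position 11: "b" => no
Total occurrences: 4

4


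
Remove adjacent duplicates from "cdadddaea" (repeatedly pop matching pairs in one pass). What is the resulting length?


Input: cdadddaea
Stack-based adjacent duplicate removal:
  Read 'c': push. Stack: c
  Read 'd': push. Stack: cd
  Read 'a': push. Stack: cda
  Read 'd': push. Stack: cdad
  Read 'd': matches stack top 'd' => pop. Stack: cda
  Read 'd': push. Stack: cdad
  Read 'a': push. Stack: cdada
  Read 'e': push. Stack: cdadae
  Read 'a': push. Stack: cdadaea
Final stack: "cdadaea" (length 7)

7


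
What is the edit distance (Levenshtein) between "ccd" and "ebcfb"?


Computing edit distance: "ccd" -> "ebcfb"
DP table:
           e    b    c    f    b
      0    1    2    3    4    5
  c   1    1    2    2    3    4
  c   2    2    2    2    3    4
  d   3    3    3    3    3    4
Edit distance = dp[3][5] = 4

4


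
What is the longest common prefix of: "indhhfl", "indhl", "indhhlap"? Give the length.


Words: indhhfl, indhl, indhhlap
  Position 0: all 'i' => match
  Position 1: all 'n' => match
  Position 2: all 'd' => match
  Position 3: all 'h' => match
  Position 4: ('h', 'l', 'h') => mismatch, stop
LCP = "indh" (length 4)

4


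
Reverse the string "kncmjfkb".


Input: kncmjfkb
Reading characters right to left:
  Position 7: 'b'
  Position 6: 'k'
  Position 5: 'f'
  Position 4: 'j'
  Position 3: 'm'
  Position 2: 'c'
  Position 1: 'n'
  Position 0: 'k'
Reversed: bkfjmcnk

bkfjmcnk


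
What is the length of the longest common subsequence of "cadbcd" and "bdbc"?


LCS of "cadbcd" and "bdbc"
DP table:
           b    d    b    c
      0    0    0    0    0
  c   0    0    0    0    1
  a   0    0    0    0    1
  d   0    0    1    1    1
  b   0    1    1    2    2
  c   0    1    1    2    3
  d   0    1    2    2    3
LCS length = dp[6][4] = 3

3


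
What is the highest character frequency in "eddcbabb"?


Input: eddcbabb
Character counts:
  'a': 1
  'b': 3
  'c': 1
  'd': 2
  'e': 1
Maximum frequency: 3

3


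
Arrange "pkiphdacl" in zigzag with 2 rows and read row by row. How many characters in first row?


Zigzag "pkiphdacl" into 2 rows:
Placing characters:
  'p' => row 0
  'k' => row 1
  'i' => row 0
  'p' => row 1
  'h' => row 0
  'd' => row 1
  'a' => row 0
  'c' => row 1
  'l' => row 0
Rows:
  Row 0: "pihal"
  Row 1: "kpdc"
First row length: 5

5


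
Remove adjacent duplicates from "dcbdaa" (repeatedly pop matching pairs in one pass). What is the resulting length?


Input: dcbdaa
Stack-based adjacent duplicate removal:
  Read 'd': push. Stack: d
  Read 'c': push. Stack: dc
  Read 'b': push. Stack: dcb
  Read 'd': push. Stack: dcbd
  Read 'a': push. Stack: dcbda
  Read 'a': matches stack top 'a' => pop. Stack: dcbd
Final stack: "dcbd" (length 4)

4


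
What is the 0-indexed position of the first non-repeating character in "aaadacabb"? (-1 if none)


Input: aaadacabb
Character frequencies:
  'a': 5
  'b': 2
  'c': 1
  'd': 1
Scanning left to right for freq == 1:
  Position 0 ('a'): freq=5, skip
  Position 1 ('a'): freq=5, skip
  Position 2 ('a'): freq=5, skip
  Position 3 ('d'): unique! => answer = 3

3


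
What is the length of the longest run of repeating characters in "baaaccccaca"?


Input: "baaaccccaca"
Scanning for longest run:
  Position 1 ('a'): new char, reset run to 1
  Position 2 ('a'): continues run of 'a', length=2
  Position 3 ('a'): continues run of 'a', length=3
  Position 4 ('c'): new char, reset run to 1
  Position 5 ('c'): continues run of 'c', length=2
  Position 6 ('c'): continues run of 'c', length=3
  Position 7 ('c'): continues run of 'c', length=4
  Position 8 ('a'): new char, reset run to 1
  Position 9 ('c'): new char, reset run to 1
  Position 10 ('a'): new char, reset run to 1
Longest run: 'c' with length 4

4


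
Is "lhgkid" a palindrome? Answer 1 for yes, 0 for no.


Input: lhgkid
Reversed: dikghl
  Compare pos 0 ('l') with pos 5 ('d'): MISMATCH
  Compare pos 1 ('h') with pos 4 ('i'): MISMATCH
  Compare pos 2 ('g') with pos 3 ('k'): MISMATCH
Result: not a palindrome

0


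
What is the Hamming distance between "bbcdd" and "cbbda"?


Comparing "bbcdd" and "cbbda" position by position:
  Position 0: 'b' vs 'c' => differ
  Position 1: 'b' vs 'b' => same
  Position 2: 'c' vs 'b' => differ
  Position 3: 'd' vs 'd' => same
  Position 4: 'd' vs 'a' => differ
Total differences (Hamming distance): 3

3


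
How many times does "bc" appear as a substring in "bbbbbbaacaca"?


Searching for "bc" in "bbbbbbaacaca"
Scanning each position:
  Position 0: "bb" => no
  Position 1: "bb" => no
  Position 2: "bb" => no
  Position 3: "bb" => no
  Position 4: "bb" => no
  Position 5: "ba" => no
  Position 6: "aa" => no
  Position 7: "ac" => no
  Position 8: "ca" => no
  Position 9: "ac" => no
  Position 10: "ca" => no
Total occurrences: 0

0


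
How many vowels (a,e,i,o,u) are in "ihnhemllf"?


Input: ihnhemllf
Checking each character:
  'i' at position 0: vowel (running total: 1)
  'h' at position 1: consonant
  'n' at position 2: consonant
  'h' at position 3: consonant
  'e' at position 4: vowel (running total: 2)
  'm' at position 5: consonant
  'l' at position 6: consonant
  'l' at position 7: consonant
  'f' at position 8: consonant
Total vowels: 2

2


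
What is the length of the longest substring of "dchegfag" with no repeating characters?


Input: "dchegfag"
Sliding window (track last position of each char):
  Position 0 ('d'): window [0,0] length 1 -- new best
  Position 1 ('c'): window [0,1] length 2 -- new best
  Position 2 ('h'): window [0,2] length 3 -- new best
  Position 3 ('e'): window [0,3] length 4 -- new best
  Position 4 ('g'): window [0,4] length 5 -- new best
  Position 5 ('f'): window [0,5] length 6 -- new best
  Position 6 ('a'): window [0,6] length 7 -- new best
  Position 7 ('g'): repeat (last at 4), move window start to 5
  Position 7 ('g'): window [5,7] length 3
Longest substring with no repeats: "dchegfa" with length 7

7


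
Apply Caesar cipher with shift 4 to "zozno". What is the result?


Caesar cipher: shift "zozno" by 4
  'z' (pos 25) + 4 = pos 3 = 'd'
  'o' (pos 14) + 4 = pos 18 = 's'
  'z' (pos 25) + 4 = pos 3 = 'd'
  'n' (pos 13) + 4 = pos 17 = 'r'
  'o' (pos 14) + 4 = pos 18 = 's'
Result: dsdrs

dsdrs


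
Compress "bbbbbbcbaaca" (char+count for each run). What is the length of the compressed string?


Input: bbbbbbcbaaca
Runs:
  'b' x 6 => "b6"
  'c' x 1 => "c1"
  'b' x 1 => "b1"
  'a' x 2 => "a2"
  'c' x 1 => "c1"
  'a' x 1 => "a1"
Compressed: "b6c1b1a2c1a1"
Compressed length: 12

12


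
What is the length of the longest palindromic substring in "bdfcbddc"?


Input: "bdfcbddc"
Checking substrings for palindromes:
  [5:7] "dd" (len 2) => palindrome
Longest palindromic substring: "dd" with length 2

2


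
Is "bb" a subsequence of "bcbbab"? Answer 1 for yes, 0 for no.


Check if "bb" is a subsequence of "bcbbab"
Greedy scan:
  Position 0 ('b'): matches sub[0] = 'b'
  Position 1 ('c'): no match needed
  Position 2 ('b'): matches sub[1] = 'b'
  Position 3 ('b'): no match needed
  Position 4 ('a'): no match needed
  Position 5 ('b'): no match needed
All 2 characters matched => is a subsequence

1


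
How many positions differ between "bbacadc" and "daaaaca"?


Comparing "bbacadc" and "daaaaca" position by position:
  Position 0: 'b' vs 'd' => DIFFER
  Position 1: 'b' vs 'a' => DIFFER
  Position 2: 'a' vs 'a' => same
  Position 3: 'c' vs 'a' => DIFFER
  Position 4: 'a' vs 'a' => same
  Position 5: 'd' vs 'c' => DIFFER
  Position 6: 'c' vs 'a' => DIFFER
Positions that differ: 5

5


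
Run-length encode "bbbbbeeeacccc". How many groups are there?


Input: bbbbbeeeacccc
Scanning for consecutive runs:
  Group 1: 'b' x 5 (positions 0-4)
  Group 2: 'e' x 3 (positions 5-7)
  Group 3: 'a' x 1 (positions 8-8)
  Group 4: 'c' x 4 (positions 9-12)
Total groups: 4

4


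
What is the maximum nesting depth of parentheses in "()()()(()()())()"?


Input: "()()()(()()())()"
Tracking depth:
  Position 0 '(': depth becomes 1
  Position 1 ')': depth becomes 0
  Position 2 '(': depth becomes 1
  Position 3 ')': depth becomes 0
  Position 4 '(': depth becomes 1
  Position 5 ')': depth becomes 0
  Position 6 '(': depth becomes 1
  Position 7 '(': depth becomes 2
  Position 8 ')': depth becomes 1
  Position 9 '(': depth becomes 2
  Position 10 ')': depth becomes 1
  Position 11 '(': depth becomes 2
  Position 12 ')': depth becomes 1
  Position 13 ')': depth becomes 0
  Position 14 '(': depth becomes 1
  Position 15 ')': depth becomes 0
Maximum depth reached: 2

2


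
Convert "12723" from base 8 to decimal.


Input: "12723" in base 8
Positional expansion:
  Digit '1' (value 1) x 8^4 = 4096
  Digit '2' (value 2) x 8^3 = 1024
  Digit '7' (value 7) x 8^2 = 448
  Digit '2' (value 2) x 8^1 = 16
  Digit '3' (value 3) x 8^0 = 3
Sum = 5587

5587


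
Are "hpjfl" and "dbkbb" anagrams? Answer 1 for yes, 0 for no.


Strings: "hpjfl", "dbkbb"
Sorted first:  fhjlp
Sorted second: bbbdk
Differ at position 0: 'f' vs 'b' => not anagrams

0


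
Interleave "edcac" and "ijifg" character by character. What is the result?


Interleaving "edcac" and "ijifg":
  Position 0: 'e' from first, 'i' from second => "ei"
  Position 1: 'd' from first, 'j' from second => "dj"
  Position 2: 'c' from first, 'i' from second => "ci"
  Position 3: 'a' from first, 'f' from second => "af"
  Position 4: 'c' from first, 'g' from second => "cg"
Result: eidjciafcg

eidjciafcg


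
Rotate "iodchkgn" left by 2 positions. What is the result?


Input: "iodchkgn", rotate left by 2
First 2 characters: "io"
Remaining characters: "dchkgn"
Concatenate remaining + first: "dchkgn" + "io" = "dchkgnio"

dchkgnio


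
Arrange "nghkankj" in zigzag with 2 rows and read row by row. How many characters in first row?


Zigzag "nghkankj" into 2 rows:
Placing characters:
  'n' => row 0
  'g' => row 1
  'h' => row 0
  'k' => row 1
  'a' => row 0
  'n' => row 1
  'k' => row 0
  'j' => row 1
Rows:
  Row 0: "nhak"
  Row 1: "gknj"
First row length: 4

4


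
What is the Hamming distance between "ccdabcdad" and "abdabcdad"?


Comparing "ccdabcdad" and "abdabcdad" position by position:
  Position 0: 'c' vs 'a' => differ
  Position 1: 'c' vs 'b' => differ
  Position 2: 'd' vs 'd' => same
  Position 3: 'a' vs 'a' => same
  Position 4: 'b' vs 'b' => same
  Position 5: 'c' vs 'c' => same
  Position 6: 'd' vs 'd' => same
  Position 7: 'a' vs 'a' => same
  Position 8: 'd' vs 'd' => same
Total differences (Hamming distance): 2

2


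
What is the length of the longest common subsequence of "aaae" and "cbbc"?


LCS of "aaae" and "cbbc"
DP table:
           c    b    b    c
      0    0    0    0    0
  a   0    0    0    0    0
  a   0    0    0    0    0
  a   0    0    0    0    0
  e   0    0    0    0    0
LCS length = dp[4][4] = 0

0


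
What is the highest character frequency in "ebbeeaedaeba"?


Input: ebbeeaedaeba
Character counts:
  'a': 3
  'b': 3
  'd': 1
  'e': 5
Maximum frequency: 5

5


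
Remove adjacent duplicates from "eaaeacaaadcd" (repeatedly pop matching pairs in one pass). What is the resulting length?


Input: eaaeacaaadcd
Stack-based adjacent duplicate removal:
  Read 'e': push. Stack: e
  Read 'a': push. Stack: ea
  Read 'a': matches stack top 'a' => pop. Stack: e
  Read 'e': matches stack top 'e' => pop. Stack: (empty)
  Read 'a': push. Stack: a
  Read 'c': push. Stack: ac
  Read 'a': push. Stack: aca
  Read 'a': matches stack top 'a' => pop. Stack: ac
  Read 'a': push. Stack: aca
  Read 'd': push. Stack: acad
  Read 'c': push. Stack: acadc
  Read 'd': push. Stack: acadcd
Final stack: "acadcd" (length 6)

6


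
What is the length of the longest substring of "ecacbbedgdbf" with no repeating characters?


Input: "ecacbbedgdbf"
Sliding window (track last position of each char):
  Position 0 ('e'): window [0,0] length 1 -- new best
  Position 1 ('c'): window [0,1] length 2 -- new best
  Position 2 ('a'): window [0,2] length 3 -- new best
  Position 3 ('c'): repeat (last at 1), move window start to 2
  Position 3 ('c'): window [2,3] length 2
  Position 4 ('b'): window [2,4] length 3
  Position 5 ('b'): repeat (last at 4), move window start to 5
  Position 5 ('b'): window [5,5] length 1
  Position 6 ('e'): window [5,6] length 2
  Position 7 ('d'): window [5,7] length 3
  Position 8 ('g'): window [5,8] length 4 -- new best
  Position 9 ('d'): repeat (last at 7), move window start to 8
  Position 9 ('d'): window [8,9] length 2
  Position 10 ('b'): window [8,10] length 3
  Position 11 ('f'): window [8,11] length 4
Longest substring with no repeats: "bedg" with length 4

4


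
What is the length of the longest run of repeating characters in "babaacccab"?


Input: "babaacccab"
Scanning for longest run:
  Position 1 ('a'): new char, reset run to 1
  Position 2 ('b'): new char, reset run to 1
  Position 3 ('a'): new char, reset run to 1
  Position 4 ('a'): continues run of 'a', length=2
  Position 5 ('c'): new char, reset run to 1
  Position 6 ('c'): continues run of 'c', length=2
  Position 7 ('c'): continues run of 'c', length=3
  Position 8 ('a'): new char, reset run to 1
  Position 9 ('b'): new char, reset run to 1
Longest run: 'c' with length 3

3


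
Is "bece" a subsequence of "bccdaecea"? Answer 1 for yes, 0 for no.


Check if "bece" is a subsequence of "bccdaecea"
Greedy scan:
  Position 0 ('b'): matches sub[0] = 'b'
  Position 1 ('c'): no match needed
  Position 2 ('c'): no match needed
  Position 3 ('d'): no match needed
  Position 4 ('a'): no match needed
  Position 5 ('e'): matches sub[1] = 'e'
  Position 6 ('c'): matches sub[2] = 'c'
  Position 7 ('e'): matches sub[3] = 'e'
  Position 8 ('a'): no match needed
All 4 characters matched => is a subsequence

1


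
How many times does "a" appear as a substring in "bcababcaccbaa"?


Searching for "a" in "bcababcaccbaa"
Scanning each position:
  Position 0: "b" => no
  Position 1: "c" => no
  Position 2: "a" => MATCH
  Position 3: "b" => no
  Position 4: "a" => MATCH
  Position 5: "b" => no
  Position 6: "c" => no
  Position 7: "a" => MATCH
  Position 8: "c" => no
  Position 9: "c" => no
  Position 10: "b" => no
  Position 11: "a" => MATCH
  Position 12: "a" => MATCH
Total occurrences: 5

5


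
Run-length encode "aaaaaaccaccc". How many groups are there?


Input: aaaaaaccaccc
Scanning for consecutive runs:
  Group 1: 'a' x 6 (positions 0-5)
  Group 2: 'c' x 2 (positions 6-7)
  Group 3: 'a' x 1 (positions 8-8)
  Group 4: 'c' x 3 (positions 9-11)
Total groups: 4

4


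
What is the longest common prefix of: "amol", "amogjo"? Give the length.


Words: amol, amogjo
  Position 0: all 'a' => match
  Position 1: all 'm' => match
  Position 2: all 'o' => match
  Position 3: ('l', 'g') => mismatch, stop
LCP = "amo" (length 3)

3


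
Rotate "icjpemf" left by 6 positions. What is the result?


Input: "icjpemf", rotate left by 6
First 6 characters: "icjpem"
Remaining characters: "f"
Concatenate remaining + first: "f" + "icjpem" = "ficjpem"

ficjpem


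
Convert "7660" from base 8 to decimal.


Input: "7660" in base 8
Positional expansion:
  Digit '7' (value 7) x 8^3 = 3584
  Digit '6' (value 6) x 8^2 = 384
  Digit '6' (value 6) x 8^1 = 48
  Digit '0' (value 0) x 8^0 = 0
Sum = 4016

4016


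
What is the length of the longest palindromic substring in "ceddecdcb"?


Input: "ceddecdcb"
Checking substrings for palindromes:
  [0:6] "ceddec" (len 6) => palindrome
  [1:5] "edde" (len 4) => palindrome
  [5:8] "cdc" (len 3) => palindrome
  [2:4] "dd" (len 2) => palindrome
Longest palindromic substring: "ceddec" with length 6

6


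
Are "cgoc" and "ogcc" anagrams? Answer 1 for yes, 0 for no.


Strings: "cgoc", "ogcc"
Sorted first:  ccgo
Sorted second: ccgo
Sorted forms match => anagrams

1


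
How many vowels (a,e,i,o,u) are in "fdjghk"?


Input: fdjghk
Checking each character:
  'f' at position 0: consonant
  'd' at position 1: consonant
  'j' at position 2: consonant
  'g' at position 3: consonant
  'h' at position 4: consonant
  'k' at position 5: consonant
Total vowels: 0

0


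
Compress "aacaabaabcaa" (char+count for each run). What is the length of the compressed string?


Input: aacaabaabcaa
Runs:
  'a' x 2 => "a2"
  'c' x 1 => "c1"
  'a' x 2 => "a2"
  'b' x 1 => "b1"
  'a' x 2 => "a2"
  'b' x 1 => "b1"
  'c' x 1 => "c1"
  'a' x 2 => "a2"
Compressed: "a2c1a2b1a2b1c1a2"
Compressed length: 16

16


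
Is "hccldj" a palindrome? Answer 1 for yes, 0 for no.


Input: hccldj
Reversed: jdlcch
  Compare pos 0 ('h') with pos 5 ('j'): MISMATCH
  Compare pos 1 ('c') with pos 4 ('d'): MISMATCH
  Compare pos 2 ('c') with pos 3 ('l'): MISMATCH
Result: not a palindrome

0


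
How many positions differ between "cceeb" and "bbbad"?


Comparing "cceeb" and "bbbad" position by position:
  Position 0: 'c' vs 'b' => DIFFER
  Position 1: 'c' vs 'b' => DIFFER
  Position 2: 'e' vs 'b' => DIFFER
  Position 3: 'e' vs 'a' => DIFFER
  Position 4: 'b' vs 'd' => DIFFER
Positions that differ: 5

5


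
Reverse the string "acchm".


Input: acchm
Reading characters right to left:
  Position 4: 'm'
  Position 3: 'h'
  Position 2: 'c'
  Position 1: 'c'
  Position 0: 'a'
Reversed: mhcca

mhcca


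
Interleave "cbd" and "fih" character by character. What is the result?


Interleaving "cbd" and "fih":
  Position 0: 'c' from first, 'f' from second => "cf"
  Position 1: 'b' from first, 'i' from second => "bi"
  Position 2: 'd' from first, 'h' from second => "dh"
Result: cfbidh

cfbidh


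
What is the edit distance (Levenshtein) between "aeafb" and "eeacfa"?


Computing edit distance: "aeafb" -> "eeacfa"
DP table:
           e    e    a    c    f    a
      0    1    2    3    4    5    6
  a   1    1    2    2    3    4    5
  e   2    1    1    2    3    4    5
  a   3    2    2    1    2    3    4
  f   4    3    3    2    2    2    3
  b   5    4    4    3    3    3    3
Edit distance = dp[5][6] = 3

3


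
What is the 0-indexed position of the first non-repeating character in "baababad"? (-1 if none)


Input: baababad
Character frequencies:
  'a': 4
  'b': 3
  'd': 1
Scanning left to right for freq == 1:
  Position 0 ('b'): freq=3, skip
  Position 1 ('a'): freq=4, skip
  Position 2 ('a'): freq=4, skip
  Position 3 ('b'): freq=3, skip
  Position 4 ('a'): freq=4, skip
  Position 5 ('b'): freq=3, skip
  Position 6 ('a'): freq=4, skip
  Position 7 ('d'): unique! => answer = 7

7


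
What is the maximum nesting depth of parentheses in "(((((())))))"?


Input: "(((((())))))"
Tracking depth:
  Position 0 '(': depth becomes 1
  Position 1 '(': depth becomes 2
  Position 2 '(': depth becomes 3
  Position 3 '(': depth becomes 4
  Position 4 '(': depth becomes 5
  Position 5 '(': depth becomes 6
  Position 6 ')': depth becomes 5
  Position 7 ')': depth becomes 4
  Position 8 ')': depth becomes 3
  Position 9 ')': depth becomes 2
  Position 10 ')': depth becomes 1
  Position 11 ')': depth becomes 0
Maximum depth reached: 6

6


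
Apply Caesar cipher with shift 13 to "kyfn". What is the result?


Caesar cipher: shift "kyfn" by 13
  'k' (pos 10) + 13 = pos 23 = 'x'
  'y' (pos 24) + 13 = pos 11 = 'l'
  'f' (pos 5) + 13 = pos 18 = 's'
  'n' (pos 13) + 13 = pos 0 = 'a'
Result: xlsa

xlsa


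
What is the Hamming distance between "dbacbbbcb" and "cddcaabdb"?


Comparing "dbacbbbcb" and "cddcaabdb" position by position:
  Position 0: 'd' vs 'c' => differ
  Position 1: 'b' vs 'd' => differ
  Position 2: 'a' vs 'd' => differ
  Position 3: 'c' vs 'c' => same
  Position 4: 'b' vs 'a' => differ
  Position 5: 'b' vs 'a' => differ
  Position 6: 'b' vs 'b' => same
  Position 7: 'c' vs 'd' => differ
  Position 8: 'b' vs 'b' => same
Total differences (Hamming distance): 6

6


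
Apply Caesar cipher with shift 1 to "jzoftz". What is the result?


Caesar cipher: shift "jzoftz" by 1
  'j' (pos 9) + 1 = pos 10 = 'k'
  'z' (pos 25) + 1 = pos 0 = 'a'
  'o' (pos 14) + 1 = pos 15 = 'p'
  'f' (pos 5) + 1 = pos 6 = 'g'
  't' (pos 19) + 1 = pos 20 = 'u'
  'z' (pos 25) + 1 = pos 0 = 'a'
Result: kapgua

kapgua


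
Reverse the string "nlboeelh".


Input: nlboeelh
Reading characters right to left:
  Position 7: 'h'
  Position 6: 'l'
  Position 5: 'e'
  Position 4: 'e'
  Position 3: 'o'
  Position 2: 'b'
  Position 1: 'l'
  Position 0: 'n'
Reversed: hleeobln

hleeobln


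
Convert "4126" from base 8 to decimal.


Input: "4126" in base 8
Positional expansion:
  Digit '4' (value 4) x 8^3 = 2048
  Digit '1' (value 1) x 8^2 = 64
  Digit '2' (value 2) x 8^1 = 16
  Digit '6' (value 6) x 8^0 = 6
Sum = 2134

2134


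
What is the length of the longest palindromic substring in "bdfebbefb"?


Input: "bdfebbefb"
Checking substrings for palindromes:
  [2:8] "febbef" (len 6) => palindrome
  [3:7] "ebbe" (len 4) => palindrome
  [4:6] "bb" (len 2) => palindrome
Longest palindromic substring: "febbef" with length 6

6


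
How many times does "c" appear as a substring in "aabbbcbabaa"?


Searching for "c" in "aabbbcbabaa"
Scanning each position:
  Position 0: "a" => no
  Position 1: "a" => no
  Position 2: "b" => no
  Position 3: "b" => no
  Position 4: "b" => no
  Position 5: "c" => MATCH
  Position 6: "b" => no
  Position 7: "a" => no
  Position 8: "b" => no
  Position 9: "a" => no
  Position 10: "a" => no
Total occurrences: 1

1


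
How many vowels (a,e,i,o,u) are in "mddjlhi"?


Input: mddjlhi
Checking each character:
  'm' at position 0: consonant
  'd' at position 1: consonant
  'd' at position 2: consonant
  'j' at position 3: consonant
  'l' at position 4: consonant
  'h' at position 5: consonant
  'i' at position 6: vowel (running total: 1)
Total vowels: 1

1


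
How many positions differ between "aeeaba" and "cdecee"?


Comparing "aeeaba" and "cdecee" position by position:
  Position 0: 'a' vs 'c' => DIFFER
  Position 1: 'e' vs 'd' => DIFFER
  Position 2: 'e' vs 'e' => same
  Position 3: 'a' vs 'c' => DIFFER
  Position 4: 'b' vs 'e' => DIFFER
  Position 5: 'a' vs 'e' => DIFFER
Positions that differ: 5

5


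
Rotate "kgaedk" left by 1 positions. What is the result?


Input: "kgaedk", rotate left by 1
First 1 characters: "k"
Remaining characters: "gaedk"
Concatenate remaining + first: "gaedk" + "k" = "gaedkk"

gaedkk
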